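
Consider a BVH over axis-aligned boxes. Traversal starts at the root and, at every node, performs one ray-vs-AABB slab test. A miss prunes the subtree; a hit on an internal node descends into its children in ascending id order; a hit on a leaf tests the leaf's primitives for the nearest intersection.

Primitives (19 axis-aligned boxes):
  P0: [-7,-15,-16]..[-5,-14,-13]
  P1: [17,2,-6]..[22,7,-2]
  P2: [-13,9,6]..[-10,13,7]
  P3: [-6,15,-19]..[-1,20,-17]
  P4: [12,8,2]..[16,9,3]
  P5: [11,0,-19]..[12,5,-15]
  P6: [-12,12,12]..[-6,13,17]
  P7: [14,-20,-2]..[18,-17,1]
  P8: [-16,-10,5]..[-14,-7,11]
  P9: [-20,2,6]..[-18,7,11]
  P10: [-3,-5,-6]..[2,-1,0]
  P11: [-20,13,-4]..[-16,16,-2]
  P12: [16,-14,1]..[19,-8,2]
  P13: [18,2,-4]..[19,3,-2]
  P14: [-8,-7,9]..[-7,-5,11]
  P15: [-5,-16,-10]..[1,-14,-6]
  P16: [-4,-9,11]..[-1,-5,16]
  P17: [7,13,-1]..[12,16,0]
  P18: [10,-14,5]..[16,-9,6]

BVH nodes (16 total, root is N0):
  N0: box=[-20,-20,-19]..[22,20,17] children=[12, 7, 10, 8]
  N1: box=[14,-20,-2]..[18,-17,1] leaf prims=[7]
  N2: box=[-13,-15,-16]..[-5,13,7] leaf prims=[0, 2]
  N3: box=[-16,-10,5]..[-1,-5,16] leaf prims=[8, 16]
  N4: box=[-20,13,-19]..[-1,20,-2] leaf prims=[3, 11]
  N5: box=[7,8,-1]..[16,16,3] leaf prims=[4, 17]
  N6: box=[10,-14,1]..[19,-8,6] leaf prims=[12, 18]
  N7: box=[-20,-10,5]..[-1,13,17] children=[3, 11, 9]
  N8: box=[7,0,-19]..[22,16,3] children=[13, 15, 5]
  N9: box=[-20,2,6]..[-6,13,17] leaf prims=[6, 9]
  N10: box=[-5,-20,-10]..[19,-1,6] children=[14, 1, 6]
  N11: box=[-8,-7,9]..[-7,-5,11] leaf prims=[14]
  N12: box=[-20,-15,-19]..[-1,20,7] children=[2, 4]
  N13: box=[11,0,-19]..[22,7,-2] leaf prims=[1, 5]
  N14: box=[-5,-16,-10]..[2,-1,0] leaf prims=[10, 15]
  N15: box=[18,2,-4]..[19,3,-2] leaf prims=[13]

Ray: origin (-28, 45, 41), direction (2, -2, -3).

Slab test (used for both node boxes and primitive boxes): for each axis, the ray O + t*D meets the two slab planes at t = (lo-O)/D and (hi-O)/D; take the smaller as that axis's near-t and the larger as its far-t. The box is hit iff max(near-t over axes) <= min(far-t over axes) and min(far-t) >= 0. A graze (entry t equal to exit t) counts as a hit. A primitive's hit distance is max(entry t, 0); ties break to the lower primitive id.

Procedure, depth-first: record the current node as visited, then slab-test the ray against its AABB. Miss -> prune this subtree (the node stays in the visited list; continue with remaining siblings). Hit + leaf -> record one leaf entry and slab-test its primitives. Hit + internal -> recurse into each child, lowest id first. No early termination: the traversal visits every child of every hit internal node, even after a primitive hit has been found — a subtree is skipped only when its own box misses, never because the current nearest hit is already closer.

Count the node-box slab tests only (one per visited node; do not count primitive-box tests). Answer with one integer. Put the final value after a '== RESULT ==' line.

Trace the traversal:
N0 x:[4,25] y:[25/2,65/2] z:[8,20] -> hit [25/2,20], descend [7, 8, 10, 12]
  N7 x:[4,27/2] y:[16,55/2] z:[8,12] -> miss, prune
  N8 x:[35/2,25] y:[29/2,45/2] z:[38/3,20] -> hit [35/2,20], descend [5, 13, 15]
    N5 x:[35/2,22] y:[29/2,37/2] z:[38/3,14] -> miss, prune
    N13 x:[39/2,25] y:[19,45/2] z:[43/3,20] -> hit [39/2,20] leaf, test {P1(miss), P5@t=20}
    N15 x:[23,47/2] y:[21,43/2] z:[43/3,15] -> miss, prune
  N10 x:[23/2,47/2] y:[23,65/2] z:[35/3,17] -> miss, prune
  N12 x:[4,27/2] y:[25/2,30] z:[34/3,20] -> hit [25/2,27/2], descend [2, 4]
    N2 x:[15/2,23/2] y:[16,30] z:[34/3,19] -> miss, prune
    N4 x:[4,27/2] y:[25/2,16] z:[43/3,20] -> miss, prune

Summary -> nodes [0, 7, 8, 5, 13, 15, 10, 12, 2, 4]; box-tests=10; leaf-entries=1; first=P5

== RESULT ==
10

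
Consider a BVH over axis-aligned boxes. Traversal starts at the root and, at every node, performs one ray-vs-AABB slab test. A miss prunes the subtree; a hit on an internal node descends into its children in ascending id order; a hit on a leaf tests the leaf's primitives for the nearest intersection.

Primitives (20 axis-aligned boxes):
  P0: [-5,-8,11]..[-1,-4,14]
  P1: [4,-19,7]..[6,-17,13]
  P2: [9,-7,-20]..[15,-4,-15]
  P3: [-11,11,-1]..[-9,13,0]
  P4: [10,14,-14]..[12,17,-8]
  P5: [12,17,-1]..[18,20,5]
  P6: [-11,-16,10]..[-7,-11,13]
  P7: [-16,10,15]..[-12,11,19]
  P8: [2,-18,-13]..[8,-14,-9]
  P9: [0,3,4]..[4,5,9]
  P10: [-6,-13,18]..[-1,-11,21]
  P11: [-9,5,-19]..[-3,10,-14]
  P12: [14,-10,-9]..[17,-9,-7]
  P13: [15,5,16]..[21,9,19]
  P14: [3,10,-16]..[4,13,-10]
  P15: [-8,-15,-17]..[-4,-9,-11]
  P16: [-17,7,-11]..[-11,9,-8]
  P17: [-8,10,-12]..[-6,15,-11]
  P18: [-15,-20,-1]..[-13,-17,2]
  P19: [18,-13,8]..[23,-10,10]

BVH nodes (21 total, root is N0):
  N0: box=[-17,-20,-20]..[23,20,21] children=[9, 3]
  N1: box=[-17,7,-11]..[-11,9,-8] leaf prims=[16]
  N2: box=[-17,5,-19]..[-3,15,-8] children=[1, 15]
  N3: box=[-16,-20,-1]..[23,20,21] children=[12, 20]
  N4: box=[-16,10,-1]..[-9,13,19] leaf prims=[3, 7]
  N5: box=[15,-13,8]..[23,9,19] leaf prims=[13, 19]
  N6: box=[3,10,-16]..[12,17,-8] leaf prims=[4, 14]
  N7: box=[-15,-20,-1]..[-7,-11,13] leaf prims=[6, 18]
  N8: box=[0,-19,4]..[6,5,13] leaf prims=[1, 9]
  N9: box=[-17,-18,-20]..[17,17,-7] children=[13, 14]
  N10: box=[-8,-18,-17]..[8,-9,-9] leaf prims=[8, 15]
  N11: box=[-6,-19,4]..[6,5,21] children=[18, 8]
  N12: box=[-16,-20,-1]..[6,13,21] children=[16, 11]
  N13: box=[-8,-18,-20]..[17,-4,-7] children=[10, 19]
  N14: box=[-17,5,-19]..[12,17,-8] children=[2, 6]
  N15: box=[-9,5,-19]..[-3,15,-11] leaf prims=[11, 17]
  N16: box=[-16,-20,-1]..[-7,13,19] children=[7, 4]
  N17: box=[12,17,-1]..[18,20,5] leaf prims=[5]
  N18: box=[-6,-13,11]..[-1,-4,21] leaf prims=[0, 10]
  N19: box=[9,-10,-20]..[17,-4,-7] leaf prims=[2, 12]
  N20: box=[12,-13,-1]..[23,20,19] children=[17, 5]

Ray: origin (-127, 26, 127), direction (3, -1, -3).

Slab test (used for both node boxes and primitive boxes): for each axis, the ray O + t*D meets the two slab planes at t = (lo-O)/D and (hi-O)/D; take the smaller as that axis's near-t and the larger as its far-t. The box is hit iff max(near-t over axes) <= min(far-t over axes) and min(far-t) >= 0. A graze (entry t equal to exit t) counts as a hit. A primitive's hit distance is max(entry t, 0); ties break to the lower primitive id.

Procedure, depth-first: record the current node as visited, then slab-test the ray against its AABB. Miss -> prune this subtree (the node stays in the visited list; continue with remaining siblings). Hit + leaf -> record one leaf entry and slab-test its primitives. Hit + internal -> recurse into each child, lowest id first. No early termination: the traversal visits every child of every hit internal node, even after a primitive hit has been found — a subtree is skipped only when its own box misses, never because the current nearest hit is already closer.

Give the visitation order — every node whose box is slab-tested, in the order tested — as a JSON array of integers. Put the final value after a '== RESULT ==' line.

Traverse from the root:
N0 x:[110/3,50] y:[6,46] z:[106/3,49] -> hit [110/3,46], descend [3, 9]
  N3 x:[37,50] y:[6,46] z:[106/3,128/3] -> hit [37,128/3], descend [12, 20]
    N12 x:[37,133/3] y:[13,46] z:[106/3,128/3] -> hit [37,128/3], descend [11, 16]
      N11 x:[121/3,133/3] y:[21,45] z:[106/3,41] -> hit [121/3,41], descend [8, 18]
        N8 x:[127/3,133/3] y:[21,45] z:[38,41] -> miss, prune
        N18 x:[121/3,42] y:[30,39] z:[106/3,116/3] -> miss, prune
      N16 x:[37,40] y:[13,46] z:[36,128/3] -> hit [37,40], descend [4, 7]
        N4 x:[37,118/3] y:[13,16] z:[36,128/3] -> miss, prune
        N7 x:[112/3,40] y:[37,46] z:[38,128/3] -> hit [38,40] leaf, test {P6@t=116/3, P18(miss)}
    N20 x:[139/3,50] y:[6,39] z:[36,128/3] -> miss, prune
  N9 x:[110/3,48] y:[9,44] z:[134/3,49] -> miss, prune

11 AABB tests over nodes [0, 3, 12, 11, 8, 18, 16, 4, 7, 20, 9]; 1 leaf entered; closest P6.

== RESULT ==
[0, 3, 12, 11, 8, 18, 16, 4, 7, 20, 9]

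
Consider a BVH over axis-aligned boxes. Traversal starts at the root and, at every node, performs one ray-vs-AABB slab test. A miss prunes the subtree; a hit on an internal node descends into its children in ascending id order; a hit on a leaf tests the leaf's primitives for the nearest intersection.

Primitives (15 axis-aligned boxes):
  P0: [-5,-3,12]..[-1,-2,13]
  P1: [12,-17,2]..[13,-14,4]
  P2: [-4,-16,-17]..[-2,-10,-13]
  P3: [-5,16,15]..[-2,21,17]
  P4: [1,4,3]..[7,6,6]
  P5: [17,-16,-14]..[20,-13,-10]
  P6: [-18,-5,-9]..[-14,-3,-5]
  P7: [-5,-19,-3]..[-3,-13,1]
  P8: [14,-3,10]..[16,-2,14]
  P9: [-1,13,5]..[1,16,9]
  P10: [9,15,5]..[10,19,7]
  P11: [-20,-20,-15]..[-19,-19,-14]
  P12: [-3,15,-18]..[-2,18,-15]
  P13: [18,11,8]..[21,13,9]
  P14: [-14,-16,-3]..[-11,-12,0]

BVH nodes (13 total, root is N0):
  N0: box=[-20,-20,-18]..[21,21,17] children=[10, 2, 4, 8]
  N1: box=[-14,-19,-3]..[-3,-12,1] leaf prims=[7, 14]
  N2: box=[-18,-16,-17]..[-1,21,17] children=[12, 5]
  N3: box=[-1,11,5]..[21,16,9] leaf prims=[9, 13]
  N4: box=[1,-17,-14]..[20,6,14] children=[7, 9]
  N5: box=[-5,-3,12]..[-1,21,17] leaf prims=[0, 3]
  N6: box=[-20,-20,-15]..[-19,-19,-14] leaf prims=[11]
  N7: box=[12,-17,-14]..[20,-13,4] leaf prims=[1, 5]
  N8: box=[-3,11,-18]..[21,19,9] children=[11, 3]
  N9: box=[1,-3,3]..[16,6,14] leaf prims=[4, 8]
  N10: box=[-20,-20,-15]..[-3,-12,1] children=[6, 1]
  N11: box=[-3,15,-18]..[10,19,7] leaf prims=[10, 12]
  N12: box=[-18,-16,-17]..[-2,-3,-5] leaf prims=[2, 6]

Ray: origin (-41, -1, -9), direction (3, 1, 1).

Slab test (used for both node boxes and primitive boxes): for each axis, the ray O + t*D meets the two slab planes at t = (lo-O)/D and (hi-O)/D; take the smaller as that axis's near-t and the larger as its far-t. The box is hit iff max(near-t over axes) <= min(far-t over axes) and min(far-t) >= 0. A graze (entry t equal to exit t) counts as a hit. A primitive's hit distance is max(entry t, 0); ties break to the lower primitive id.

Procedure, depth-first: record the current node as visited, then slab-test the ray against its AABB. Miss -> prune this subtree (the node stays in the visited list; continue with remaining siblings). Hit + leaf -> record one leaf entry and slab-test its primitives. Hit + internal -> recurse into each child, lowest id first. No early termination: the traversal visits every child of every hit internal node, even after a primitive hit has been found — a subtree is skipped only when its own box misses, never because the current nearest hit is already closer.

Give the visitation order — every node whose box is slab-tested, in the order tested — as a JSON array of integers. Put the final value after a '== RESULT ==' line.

Walk:
N0 x:[7,62/3] y:[-19,22] z:[-9,26] -> hit [7,62/3], descend [2, 4, 8, 10]
  N2 x:[23/3,40/3] y:[-15,22] z:[-8,26] -> hit [23/3,40/3], descend [5, 12]
    N5 x:[12,40/3] y:[-2,22] z:[21,26] -> miss, prune
    N12 x:[23/3,13] y:[-15,-2] z:[-8,4] -> miss, prune
  N4 x:[14,61/3] y:[-16,7] z:[-5,23] -> miss, prune
  N8 x:[38/3,62/3] y:[12,20] z:[-9,18] -> hit [38/3,18], descend [3, 11]
    N3 x:[40/3,62/3] y:[12,17] z:[14,18] -> hit [14,17] leaf, test {P9@t=14, P13(miss)}
    N11 x:[38/3,17] y:[16,20] z:[-9,16] -> hit [16,16] leaf, test {P10(miss), P12(miss)}
  N10 x:[7,38/3] y:[-19,-11] z:[-6,10] -> miss, prune

9 AABB tests over nodes [0, 2, 5, 12, 4, 8, 3, 11, 10]; 2 leaves entered; closest P9.

== RESULT ==
[0, 2, 5, 12, 4, 8, 3, 11, 10]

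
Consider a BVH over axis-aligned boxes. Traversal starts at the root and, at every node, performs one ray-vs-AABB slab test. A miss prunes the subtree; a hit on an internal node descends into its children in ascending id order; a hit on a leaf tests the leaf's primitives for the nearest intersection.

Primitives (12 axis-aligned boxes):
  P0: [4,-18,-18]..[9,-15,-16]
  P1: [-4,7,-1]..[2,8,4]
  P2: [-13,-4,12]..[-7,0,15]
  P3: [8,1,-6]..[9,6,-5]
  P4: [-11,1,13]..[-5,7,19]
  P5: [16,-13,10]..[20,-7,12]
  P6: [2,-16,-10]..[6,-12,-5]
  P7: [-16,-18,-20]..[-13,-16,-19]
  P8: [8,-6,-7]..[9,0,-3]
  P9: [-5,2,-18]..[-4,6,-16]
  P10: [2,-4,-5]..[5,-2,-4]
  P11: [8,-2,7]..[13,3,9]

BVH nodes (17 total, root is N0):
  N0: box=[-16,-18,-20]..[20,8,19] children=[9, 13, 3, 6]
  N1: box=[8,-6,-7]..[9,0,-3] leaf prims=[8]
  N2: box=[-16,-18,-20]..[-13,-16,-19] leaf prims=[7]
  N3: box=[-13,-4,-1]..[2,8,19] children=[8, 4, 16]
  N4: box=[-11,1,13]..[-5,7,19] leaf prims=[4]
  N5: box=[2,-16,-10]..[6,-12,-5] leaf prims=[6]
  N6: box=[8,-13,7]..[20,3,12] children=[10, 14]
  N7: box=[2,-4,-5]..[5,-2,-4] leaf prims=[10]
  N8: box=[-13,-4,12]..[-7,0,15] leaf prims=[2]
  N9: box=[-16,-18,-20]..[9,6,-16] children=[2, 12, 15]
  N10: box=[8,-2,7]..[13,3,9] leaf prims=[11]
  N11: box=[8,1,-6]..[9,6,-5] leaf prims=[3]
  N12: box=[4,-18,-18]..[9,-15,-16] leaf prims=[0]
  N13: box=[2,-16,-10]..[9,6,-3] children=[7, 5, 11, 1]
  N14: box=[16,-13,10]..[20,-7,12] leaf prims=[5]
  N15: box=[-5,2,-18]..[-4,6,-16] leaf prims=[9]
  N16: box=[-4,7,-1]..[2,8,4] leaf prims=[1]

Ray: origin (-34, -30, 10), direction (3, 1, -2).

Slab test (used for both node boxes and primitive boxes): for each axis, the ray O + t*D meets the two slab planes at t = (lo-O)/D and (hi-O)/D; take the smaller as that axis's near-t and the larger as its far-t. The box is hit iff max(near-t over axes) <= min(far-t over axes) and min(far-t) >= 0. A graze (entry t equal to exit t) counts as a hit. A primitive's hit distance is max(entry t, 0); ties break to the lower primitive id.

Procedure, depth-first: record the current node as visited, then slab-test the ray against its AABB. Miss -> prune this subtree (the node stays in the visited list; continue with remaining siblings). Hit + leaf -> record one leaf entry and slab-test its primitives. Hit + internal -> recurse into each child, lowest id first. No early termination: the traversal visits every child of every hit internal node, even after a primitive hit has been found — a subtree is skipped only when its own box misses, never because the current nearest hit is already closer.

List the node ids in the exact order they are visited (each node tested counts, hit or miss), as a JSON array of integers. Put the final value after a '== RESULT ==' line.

Walk:
N0 x:[6,18] y:[12,38] z:[-9/2,15] -> hit [12,15], descend [3, 6, 9, 13]
  N3 x:[7,12] y:[26,38] z:[-9/2,11/2] -> miss, prune
  N6 x:[14,18] y:[17,33] z:[-1,3/2] -> miss, prune
  N9 x:[6,43/3] y:[12,36] z:[13,15] -> hit [13,43/3], descend [2, 12, 15]
    N2 x:[6,7] y:[12,14] z:[29/2,15] -> miss, prune
    N12 x:[38/3,43/3] y:[12,15] z:[13,14] -> hit [13,14] leaf, test {P0@t=13}
    N15 x:[29/3,10] y:[32,36] z:[13,14] -> miss, prune
  N13 x:[12,43/3] y:[14,36] z:[13/2,10] -> miss, prune

Visited [0, 3, 6, 9, 2, 12, 15, 13]. Tests: 8 box, 1 leaf. Nearest: P0.

== RESULT ==
[0, 3, 6, 9, 2, 12, 15, 13]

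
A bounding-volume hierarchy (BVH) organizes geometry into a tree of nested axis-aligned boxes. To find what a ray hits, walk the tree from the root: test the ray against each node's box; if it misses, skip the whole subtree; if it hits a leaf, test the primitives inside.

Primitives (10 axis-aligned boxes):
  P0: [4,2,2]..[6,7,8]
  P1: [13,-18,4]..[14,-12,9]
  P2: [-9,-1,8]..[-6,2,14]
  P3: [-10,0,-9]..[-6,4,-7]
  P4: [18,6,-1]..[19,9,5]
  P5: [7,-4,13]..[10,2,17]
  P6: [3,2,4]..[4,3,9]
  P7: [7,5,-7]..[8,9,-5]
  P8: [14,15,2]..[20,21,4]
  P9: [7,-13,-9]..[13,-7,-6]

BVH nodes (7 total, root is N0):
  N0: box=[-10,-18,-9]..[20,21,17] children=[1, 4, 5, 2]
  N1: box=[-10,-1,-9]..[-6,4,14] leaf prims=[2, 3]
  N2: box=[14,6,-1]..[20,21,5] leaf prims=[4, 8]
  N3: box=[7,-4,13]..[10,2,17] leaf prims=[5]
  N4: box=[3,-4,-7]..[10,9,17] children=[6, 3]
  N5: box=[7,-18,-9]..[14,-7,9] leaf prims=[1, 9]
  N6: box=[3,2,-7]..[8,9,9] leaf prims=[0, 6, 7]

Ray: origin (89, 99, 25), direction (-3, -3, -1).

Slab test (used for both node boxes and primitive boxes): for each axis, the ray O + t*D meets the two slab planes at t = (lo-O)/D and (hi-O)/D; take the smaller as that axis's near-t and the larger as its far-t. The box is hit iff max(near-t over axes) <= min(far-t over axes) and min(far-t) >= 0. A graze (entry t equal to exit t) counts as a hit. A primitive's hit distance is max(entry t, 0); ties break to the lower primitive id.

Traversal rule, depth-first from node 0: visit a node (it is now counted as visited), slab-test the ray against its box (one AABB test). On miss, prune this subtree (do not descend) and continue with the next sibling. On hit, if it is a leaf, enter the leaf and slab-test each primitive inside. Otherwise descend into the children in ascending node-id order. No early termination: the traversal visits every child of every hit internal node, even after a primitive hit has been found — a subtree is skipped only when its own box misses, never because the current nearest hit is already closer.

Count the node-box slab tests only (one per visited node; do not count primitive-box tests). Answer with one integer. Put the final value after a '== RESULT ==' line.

Walk:
N0 x:[23,33] y:[26,39] z:[8,34] -> hit [26,33], descend [1, 2, 4, 5]
  N1 x:[95/3,33] y:[95/3,100/3] z:[11,34] -> hit [95/3,33] leaf, test {P2(miss), P3@t=32}
  N2 x:[23,25] y:[26,31] z:[20,26] -> miss, prune
  N4 x:[79/3,86/3] y:[30,103/3] z:[8,32] -> miss, prune
  N5 x:[25,82/3] y:[106/3,39] z:[16,34] -> miss, prune

Visited [0, 1, 2, 4, 5]. Tests: 5 box, 1 leaf. Nearest: P3.

== RESULT ==
5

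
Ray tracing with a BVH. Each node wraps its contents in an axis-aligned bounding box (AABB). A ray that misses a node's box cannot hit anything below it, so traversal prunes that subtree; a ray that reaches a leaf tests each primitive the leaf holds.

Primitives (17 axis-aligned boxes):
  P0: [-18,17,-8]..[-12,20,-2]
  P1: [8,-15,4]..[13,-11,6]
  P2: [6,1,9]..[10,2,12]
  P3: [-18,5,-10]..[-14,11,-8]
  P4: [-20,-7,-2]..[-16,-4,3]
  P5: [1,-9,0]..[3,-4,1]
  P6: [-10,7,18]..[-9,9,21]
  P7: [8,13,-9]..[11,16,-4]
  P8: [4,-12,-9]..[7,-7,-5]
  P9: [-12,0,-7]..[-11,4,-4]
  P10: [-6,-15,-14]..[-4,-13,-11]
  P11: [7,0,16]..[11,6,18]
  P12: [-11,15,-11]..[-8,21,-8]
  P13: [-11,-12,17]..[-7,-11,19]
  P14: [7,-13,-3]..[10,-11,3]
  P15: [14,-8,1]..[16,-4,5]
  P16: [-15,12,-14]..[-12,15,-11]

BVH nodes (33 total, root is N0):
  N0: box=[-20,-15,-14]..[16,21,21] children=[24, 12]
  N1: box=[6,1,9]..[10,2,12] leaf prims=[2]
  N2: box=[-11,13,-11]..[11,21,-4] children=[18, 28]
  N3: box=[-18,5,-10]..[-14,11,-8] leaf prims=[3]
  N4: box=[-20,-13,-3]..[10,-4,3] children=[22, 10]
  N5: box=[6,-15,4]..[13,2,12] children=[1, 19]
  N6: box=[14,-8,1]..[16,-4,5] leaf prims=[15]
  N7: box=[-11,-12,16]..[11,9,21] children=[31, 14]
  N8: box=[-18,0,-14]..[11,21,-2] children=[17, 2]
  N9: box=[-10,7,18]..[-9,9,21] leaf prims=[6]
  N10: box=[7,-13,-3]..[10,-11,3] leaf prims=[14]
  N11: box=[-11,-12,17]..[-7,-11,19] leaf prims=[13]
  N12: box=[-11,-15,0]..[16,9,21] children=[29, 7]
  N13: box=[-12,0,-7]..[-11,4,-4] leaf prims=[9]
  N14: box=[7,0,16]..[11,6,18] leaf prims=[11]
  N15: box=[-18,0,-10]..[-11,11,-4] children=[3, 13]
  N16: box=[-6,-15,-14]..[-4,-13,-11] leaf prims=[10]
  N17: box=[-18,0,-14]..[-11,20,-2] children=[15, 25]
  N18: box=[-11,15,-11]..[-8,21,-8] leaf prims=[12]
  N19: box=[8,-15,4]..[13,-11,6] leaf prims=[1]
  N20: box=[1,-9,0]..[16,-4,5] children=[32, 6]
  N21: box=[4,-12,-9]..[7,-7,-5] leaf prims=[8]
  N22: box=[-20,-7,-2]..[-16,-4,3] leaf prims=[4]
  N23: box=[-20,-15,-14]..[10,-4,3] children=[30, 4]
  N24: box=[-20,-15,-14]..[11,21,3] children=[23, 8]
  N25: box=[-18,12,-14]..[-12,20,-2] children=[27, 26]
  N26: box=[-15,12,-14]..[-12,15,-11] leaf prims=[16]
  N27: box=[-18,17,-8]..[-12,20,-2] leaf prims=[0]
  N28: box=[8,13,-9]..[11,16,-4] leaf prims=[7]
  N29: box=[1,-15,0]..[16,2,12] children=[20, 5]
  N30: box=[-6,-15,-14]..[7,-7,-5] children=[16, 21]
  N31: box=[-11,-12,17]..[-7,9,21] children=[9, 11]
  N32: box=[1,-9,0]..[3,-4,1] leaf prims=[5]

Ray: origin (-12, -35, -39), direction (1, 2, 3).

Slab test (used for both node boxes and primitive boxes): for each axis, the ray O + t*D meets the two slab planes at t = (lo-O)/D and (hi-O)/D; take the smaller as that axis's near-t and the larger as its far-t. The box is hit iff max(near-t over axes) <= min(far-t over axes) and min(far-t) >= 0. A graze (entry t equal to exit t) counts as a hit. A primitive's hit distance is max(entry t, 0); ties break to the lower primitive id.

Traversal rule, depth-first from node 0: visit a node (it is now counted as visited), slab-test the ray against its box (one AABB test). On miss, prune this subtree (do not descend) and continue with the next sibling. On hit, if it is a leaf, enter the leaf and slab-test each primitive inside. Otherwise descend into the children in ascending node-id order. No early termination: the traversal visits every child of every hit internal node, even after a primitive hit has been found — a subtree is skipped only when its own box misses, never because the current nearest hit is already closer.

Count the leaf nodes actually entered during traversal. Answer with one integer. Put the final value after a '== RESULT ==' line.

Walk:
N0 x:[-8,28] y:[10,28] z:[25/3,20] -> hit [10,20], descend [12, 24]
  N12 x:[1,28] y:[10,22] z:[13,20] -> hit [13,20], descend [7, 29]
    N7 x:[1,23] y:[23/2,22] z:[55/3,20] -> hit [55/3,20], descend [14, 31]
      N14 x:[19,23] y:[35/2,41/2] z:[55/3,19] -> hit [19,19] leaf, test {P11@t=19}
      N31 x:[1,5] y:[23/2,22] z:[56/3,20] -> miss, prune
    N29 x:[13,28] y:[10,37/2] z:[13,17] -> hit [13,17], descend [5, 20]
      N5 x:[18,25] y:[10,37/2] z:[43/3,17] -> miss, prune
      N20 x:[13,28] y:[13,31/2] z:[13,44/3] -> hit [13,44/3], descend [6, 32]
        N6 x:[26,28] y:[27/2,31/2] z:[40/3,44/3] -> miss, prune
        N32 x:[13,15] y:[13,31/2] z:[13,40/3] -> hit [13,40/3] leaf, test {P5@t=13}
  N24 x:[-8,23] y:[10,28] z:[25/3,14] -> hit [10,14], descend [8, 23]
    N8 x:[-6,23] y:[35/2,28] z:[25/3,37/3] -> miss, prune
    N23 x:[-8,22] y:[10,31/2] z:[25/3,14] -> hit [10,14], descend [4, 30]
      N4 x:[-8,22] y:[11,31/2] z:[12,14] -> hit [12,14], descend [10, 22]
        N10 x:[19,22] y:[11,12] z:[12,14] -> miss, prune
        N22 x:[-8,-4] y:[14,31/2] z:[37/3,14] -> miss, prune
      N30 x:[6,19] y:[10,14] z:[25/3,34/3] -> hit [10,34/3], descend [16, 21]
        N16 x:[6,8] y:[10,11] z:[25/3,28/3] -> miss, prune
        N21 x:[16,19] y:[23/2,14] z:[10,34/3] -> miss, prune

19 AABB tests over nodes [0, 12, 7, 14, 31, 29, 5, 20, 6, 32, 24, 8, 23, 4, 10, 22, 30, 16, 21]; 2 leaves entered; closest P5.

== RESULT ==
2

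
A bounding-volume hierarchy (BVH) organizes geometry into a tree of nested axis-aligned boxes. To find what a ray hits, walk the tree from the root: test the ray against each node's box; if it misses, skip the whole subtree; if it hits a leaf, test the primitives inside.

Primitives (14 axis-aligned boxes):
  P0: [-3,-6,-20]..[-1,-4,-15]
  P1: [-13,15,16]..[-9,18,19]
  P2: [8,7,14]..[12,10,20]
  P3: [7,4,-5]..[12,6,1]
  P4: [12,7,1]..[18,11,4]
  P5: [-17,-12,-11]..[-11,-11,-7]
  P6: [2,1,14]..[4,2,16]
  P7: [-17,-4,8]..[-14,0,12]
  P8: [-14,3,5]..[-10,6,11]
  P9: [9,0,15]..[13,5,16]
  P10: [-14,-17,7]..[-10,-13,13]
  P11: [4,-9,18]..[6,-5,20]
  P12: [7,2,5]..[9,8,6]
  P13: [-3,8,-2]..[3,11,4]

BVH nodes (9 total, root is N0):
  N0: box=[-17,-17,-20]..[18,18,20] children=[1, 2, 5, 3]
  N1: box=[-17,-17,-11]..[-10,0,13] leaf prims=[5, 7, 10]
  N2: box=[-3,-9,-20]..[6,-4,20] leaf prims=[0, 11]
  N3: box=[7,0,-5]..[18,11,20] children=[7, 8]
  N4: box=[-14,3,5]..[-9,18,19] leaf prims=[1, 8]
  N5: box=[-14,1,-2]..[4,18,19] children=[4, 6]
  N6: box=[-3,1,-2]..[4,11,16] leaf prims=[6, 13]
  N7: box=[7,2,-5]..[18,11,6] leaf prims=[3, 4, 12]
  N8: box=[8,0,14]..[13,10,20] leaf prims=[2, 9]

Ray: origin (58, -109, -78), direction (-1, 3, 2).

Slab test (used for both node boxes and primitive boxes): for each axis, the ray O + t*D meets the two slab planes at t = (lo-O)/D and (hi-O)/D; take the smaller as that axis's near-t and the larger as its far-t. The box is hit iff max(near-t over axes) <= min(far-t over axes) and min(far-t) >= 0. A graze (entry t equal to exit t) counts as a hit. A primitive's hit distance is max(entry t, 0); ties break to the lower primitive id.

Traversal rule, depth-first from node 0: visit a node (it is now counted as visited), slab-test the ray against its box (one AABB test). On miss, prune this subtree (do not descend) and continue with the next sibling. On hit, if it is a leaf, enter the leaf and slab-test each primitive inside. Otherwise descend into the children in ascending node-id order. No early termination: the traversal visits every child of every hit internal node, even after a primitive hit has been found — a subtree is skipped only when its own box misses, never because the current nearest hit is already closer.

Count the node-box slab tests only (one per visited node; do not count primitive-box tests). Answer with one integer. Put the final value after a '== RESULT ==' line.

Walk:
N0 x:[40,75] y:[92/3,127/3] z:[29,49] -> hit [40,127/3], descend [1, 2, 3, 5]
  N1 x:[68,75] y:[92/3,109/3] z:[67/2,91/2] -> miss, prune
  N2 x:[52,61] y:[100/3,35] z:[29,49] -> miss, prune
  N3 x:[40,51] y:[109/3,40] z:[73/2,49] -> hit [40,40], descend [7, 8]
    N7 x:[40,51] y:[37,40] z:[73/2,42] -> hit [40,40] leaf, test {P3(miss), P4@t=40, P12(miss)}
    N8 x:[45,50] y:[109/3,119/3] z:[46,49] -> miss, prune
  N5 x:[54,72] y:[110/3,127/3] z:[38,97/2] -> miss, prune

7 AABB tests over nodes [0, 1, 2, 3, 7, 8, 5]; 1 leaf entered; closest P4.

== RESULT ==
7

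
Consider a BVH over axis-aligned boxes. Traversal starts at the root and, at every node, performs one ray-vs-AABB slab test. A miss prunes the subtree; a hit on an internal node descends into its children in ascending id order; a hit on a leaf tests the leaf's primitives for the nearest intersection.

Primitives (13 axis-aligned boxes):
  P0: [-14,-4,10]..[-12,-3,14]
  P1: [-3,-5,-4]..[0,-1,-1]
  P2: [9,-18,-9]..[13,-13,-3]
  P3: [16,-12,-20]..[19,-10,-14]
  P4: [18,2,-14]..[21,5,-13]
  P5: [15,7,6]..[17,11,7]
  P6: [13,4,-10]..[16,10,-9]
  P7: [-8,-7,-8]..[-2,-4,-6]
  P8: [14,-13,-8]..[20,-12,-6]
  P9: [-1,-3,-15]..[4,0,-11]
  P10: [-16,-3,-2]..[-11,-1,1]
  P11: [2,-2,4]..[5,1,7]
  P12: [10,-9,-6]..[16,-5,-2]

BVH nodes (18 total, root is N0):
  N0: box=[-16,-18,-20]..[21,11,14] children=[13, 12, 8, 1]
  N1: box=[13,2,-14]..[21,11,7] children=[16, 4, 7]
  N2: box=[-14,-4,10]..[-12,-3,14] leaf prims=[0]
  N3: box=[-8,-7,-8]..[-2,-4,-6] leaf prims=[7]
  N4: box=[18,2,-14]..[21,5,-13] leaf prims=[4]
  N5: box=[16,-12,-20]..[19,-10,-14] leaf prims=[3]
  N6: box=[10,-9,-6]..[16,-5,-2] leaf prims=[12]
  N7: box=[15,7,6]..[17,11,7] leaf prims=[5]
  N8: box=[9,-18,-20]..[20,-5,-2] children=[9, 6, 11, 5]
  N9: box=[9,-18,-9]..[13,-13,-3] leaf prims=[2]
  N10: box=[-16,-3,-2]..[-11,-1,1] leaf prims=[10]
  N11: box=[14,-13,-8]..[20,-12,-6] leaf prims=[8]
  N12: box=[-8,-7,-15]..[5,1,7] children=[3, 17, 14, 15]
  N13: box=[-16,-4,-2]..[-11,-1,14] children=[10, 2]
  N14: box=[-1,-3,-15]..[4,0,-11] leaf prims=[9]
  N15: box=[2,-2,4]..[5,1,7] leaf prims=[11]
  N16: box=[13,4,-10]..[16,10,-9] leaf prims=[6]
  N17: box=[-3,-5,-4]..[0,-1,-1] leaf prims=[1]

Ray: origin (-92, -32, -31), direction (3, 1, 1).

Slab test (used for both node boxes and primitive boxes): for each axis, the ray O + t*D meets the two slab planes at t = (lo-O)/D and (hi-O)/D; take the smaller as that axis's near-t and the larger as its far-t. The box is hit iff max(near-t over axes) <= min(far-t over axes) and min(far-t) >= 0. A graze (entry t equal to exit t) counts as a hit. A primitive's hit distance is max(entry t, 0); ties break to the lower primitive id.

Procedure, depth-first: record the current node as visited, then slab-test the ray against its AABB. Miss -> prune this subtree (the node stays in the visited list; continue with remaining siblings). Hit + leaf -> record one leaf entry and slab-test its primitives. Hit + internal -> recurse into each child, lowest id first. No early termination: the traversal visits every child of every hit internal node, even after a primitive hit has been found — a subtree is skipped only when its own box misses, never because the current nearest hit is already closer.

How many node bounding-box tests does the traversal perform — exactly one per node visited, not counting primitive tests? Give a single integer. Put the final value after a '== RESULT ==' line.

Trace the traversal:
N0 x:[76/3,113/3] y:[14,43] z:[11,45] -> hit [76/3,113/3], descend [1, 8, 12, 13]
  N1 x:[35,113/3] y:[34,43] z:[17,38] -> hit [35,113/3], descend [4, 7, 16]
    N4 x:[110/3,113/3] y:[34,37] z:[17,18] -> miss, prune
    N7 x:[107/3,109/3] y:[39,43] z:[37,38] -> miss, prune
    N16 x:[35,36] y:[36,42] z:[21,22] -> miss, prune
  N8 x:[101/3,112/3] y:[14,27] z:[11,29] -> miss, prune
  N12 x:[28,97/3] y:[25,33] z:[16,38] -> hit [28,97/3], descend [3, 14, 15, 17]
    N3 x:[28,30] y:[25,28] z:[23,25] -> miss, prune
    N14 x:[91/3,32] y:[29,32] z:[16,20] -> miss, prune
    N15 x:[94/3,97/3] y:[30,33] z:[35,38] -> miss, prune
    N17 x:[89/3,92/3] y:[27,31] z:[27,30] -> hit [89/3,30] leaf, test {P1@t=89/3}
  N13 x:[76/3,27] y:[28,31] z:[29,45] -> miss, prune

Summary -> nodes [0, 1, 4, 7, 16, 8, 12, 3, 14, 15, 17, 13]; box-tests=12; leaf-entries=1; first=P1

== RESULT ==
12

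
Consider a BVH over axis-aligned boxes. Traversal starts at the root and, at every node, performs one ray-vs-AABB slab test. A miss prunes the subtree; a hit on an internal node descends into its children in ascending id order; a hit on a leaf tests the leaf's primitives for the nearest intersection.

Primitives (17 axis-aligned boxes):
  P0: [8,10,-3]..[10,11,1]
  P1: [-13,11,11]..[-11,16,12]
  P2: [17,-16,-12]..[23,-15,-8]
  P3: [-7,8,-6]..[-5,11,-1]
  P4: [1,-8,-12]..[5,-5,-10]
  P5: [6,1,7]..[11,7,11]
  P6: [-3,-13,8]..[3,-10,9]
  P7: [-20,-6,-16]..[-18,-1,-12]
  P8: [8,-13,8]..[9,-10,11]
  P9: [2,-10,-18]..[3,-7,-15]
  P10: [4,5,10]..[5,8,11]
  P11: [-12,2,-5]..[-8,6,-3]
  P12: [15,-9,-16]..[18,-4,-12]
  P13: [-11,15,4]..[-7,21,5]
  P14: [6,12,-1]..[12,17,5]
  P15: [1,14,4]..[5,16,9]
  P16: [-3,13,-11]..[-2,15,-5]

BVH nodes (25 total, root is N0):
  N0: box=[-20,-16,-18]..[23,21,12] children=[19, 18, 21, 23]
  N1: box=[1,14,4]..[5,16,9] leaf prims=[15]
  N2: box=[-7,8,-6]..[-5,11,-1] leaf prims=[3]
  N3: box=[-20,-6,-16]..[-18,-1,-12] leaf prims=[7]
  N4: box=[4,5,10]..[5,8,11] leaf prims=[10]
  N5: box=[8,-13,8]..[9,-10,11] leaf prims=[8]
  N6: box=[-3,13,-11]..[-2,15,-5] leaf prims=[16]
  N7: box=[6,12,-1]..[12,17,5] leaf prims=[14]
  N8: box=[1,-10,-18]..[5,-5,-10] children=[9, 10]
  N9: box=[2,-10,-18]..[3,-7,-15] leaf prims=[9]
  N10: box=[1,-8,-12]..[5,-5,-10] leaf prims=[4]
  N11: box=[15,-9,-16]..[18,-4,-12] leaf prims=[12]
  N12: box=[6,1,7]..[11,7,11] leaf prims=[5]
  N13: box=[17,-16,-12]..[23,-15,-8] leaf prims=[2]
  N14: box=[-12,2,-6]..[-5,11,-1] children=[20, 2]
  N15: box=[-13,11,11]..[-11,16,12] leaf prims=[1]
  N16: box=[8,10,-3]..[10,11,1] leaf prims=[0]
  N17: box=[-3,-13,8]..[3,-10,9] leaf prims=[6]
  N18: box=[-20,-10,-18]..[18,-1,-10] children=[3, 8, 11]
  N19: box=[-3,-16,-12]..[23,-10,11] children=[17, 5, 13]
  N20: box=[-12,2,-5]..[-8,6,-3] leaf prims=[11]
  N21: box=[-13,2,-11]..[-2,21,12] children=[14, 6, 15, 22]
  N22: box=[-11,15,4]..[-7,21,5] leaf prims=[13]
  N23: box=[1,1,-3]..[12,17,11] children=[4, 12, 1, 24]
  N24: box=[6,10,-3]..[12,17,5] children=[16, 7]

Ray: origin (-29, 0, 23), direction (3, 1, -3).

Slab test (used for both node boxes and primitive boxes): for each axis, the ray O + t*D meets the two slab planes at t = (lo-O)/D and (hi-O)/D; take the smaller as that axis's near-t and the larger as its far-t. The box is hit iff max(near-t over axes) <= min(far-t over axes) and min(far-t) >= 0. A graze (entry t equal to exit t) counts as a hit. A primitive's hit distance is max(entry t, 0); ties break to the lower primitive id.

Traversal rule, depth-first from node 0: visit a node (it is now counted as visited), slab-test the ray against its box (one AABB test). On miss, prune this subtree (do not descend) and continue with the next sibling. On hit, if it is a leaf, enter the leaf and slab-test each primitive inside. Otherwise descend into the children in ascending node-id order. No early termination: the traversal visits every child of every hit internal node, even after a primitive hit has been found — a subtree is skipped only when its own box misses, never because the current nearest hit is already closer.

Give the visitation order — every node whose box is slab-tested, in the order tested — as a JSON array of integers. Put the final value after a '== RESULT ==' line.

Traverse from the root:
N0 x:[3,52/3] y:[-16,21] z:[11/3,41/3] -> hit [11/3,41/3], descend [18, 19, 21, 23]
  N18 x:[3,47/3] y:[-10,-1] z:[11,41/3] -> miss, prune
  N19 x:[26/3,52/3] y:[-16,-10] z:[4,35/3] -> miss, prune
  N21 x:[16/3,9] y:[2,21] z:[11/3,34/3] -> hit [16/3,9], descend [6, 14, 15, 22]
    N6 x:[26/3,9] y:[13,15] z:[28/3,34/3] -> miss, prune
    N14 x:[17/3,8] y:[2,11] z:[8,29/3] -> hit [8,8], descend [2, 20]
      N2 x:[22/3,8] y:[8,11] z:[8,29/3] -> hit [8,8] leaf, test {P3@t=8}
      N20 x:[17/3,7] y:[2,6] z:[26/3,28/3] -> miss, prune
    N15 x:[16/3,6] y:[11,16] z:[11/3,4] -> miss, prune
    N22 x:[6,22/3] y:[15,21] z:[6,19/3] -> miss, prune
  N23 x:[10,41/3] y:[1,17] z:[4,26/3] -> miss, prune

11 AABB tests over nodes [0, 18, 19, 21, 6, 14, 2, 20, 15, 22, 23]; 1 leaf entered; closest P3.

== RESULT ==
[0, 18, 19, 21, 6, 14, 2, 20, 15, 22, 23]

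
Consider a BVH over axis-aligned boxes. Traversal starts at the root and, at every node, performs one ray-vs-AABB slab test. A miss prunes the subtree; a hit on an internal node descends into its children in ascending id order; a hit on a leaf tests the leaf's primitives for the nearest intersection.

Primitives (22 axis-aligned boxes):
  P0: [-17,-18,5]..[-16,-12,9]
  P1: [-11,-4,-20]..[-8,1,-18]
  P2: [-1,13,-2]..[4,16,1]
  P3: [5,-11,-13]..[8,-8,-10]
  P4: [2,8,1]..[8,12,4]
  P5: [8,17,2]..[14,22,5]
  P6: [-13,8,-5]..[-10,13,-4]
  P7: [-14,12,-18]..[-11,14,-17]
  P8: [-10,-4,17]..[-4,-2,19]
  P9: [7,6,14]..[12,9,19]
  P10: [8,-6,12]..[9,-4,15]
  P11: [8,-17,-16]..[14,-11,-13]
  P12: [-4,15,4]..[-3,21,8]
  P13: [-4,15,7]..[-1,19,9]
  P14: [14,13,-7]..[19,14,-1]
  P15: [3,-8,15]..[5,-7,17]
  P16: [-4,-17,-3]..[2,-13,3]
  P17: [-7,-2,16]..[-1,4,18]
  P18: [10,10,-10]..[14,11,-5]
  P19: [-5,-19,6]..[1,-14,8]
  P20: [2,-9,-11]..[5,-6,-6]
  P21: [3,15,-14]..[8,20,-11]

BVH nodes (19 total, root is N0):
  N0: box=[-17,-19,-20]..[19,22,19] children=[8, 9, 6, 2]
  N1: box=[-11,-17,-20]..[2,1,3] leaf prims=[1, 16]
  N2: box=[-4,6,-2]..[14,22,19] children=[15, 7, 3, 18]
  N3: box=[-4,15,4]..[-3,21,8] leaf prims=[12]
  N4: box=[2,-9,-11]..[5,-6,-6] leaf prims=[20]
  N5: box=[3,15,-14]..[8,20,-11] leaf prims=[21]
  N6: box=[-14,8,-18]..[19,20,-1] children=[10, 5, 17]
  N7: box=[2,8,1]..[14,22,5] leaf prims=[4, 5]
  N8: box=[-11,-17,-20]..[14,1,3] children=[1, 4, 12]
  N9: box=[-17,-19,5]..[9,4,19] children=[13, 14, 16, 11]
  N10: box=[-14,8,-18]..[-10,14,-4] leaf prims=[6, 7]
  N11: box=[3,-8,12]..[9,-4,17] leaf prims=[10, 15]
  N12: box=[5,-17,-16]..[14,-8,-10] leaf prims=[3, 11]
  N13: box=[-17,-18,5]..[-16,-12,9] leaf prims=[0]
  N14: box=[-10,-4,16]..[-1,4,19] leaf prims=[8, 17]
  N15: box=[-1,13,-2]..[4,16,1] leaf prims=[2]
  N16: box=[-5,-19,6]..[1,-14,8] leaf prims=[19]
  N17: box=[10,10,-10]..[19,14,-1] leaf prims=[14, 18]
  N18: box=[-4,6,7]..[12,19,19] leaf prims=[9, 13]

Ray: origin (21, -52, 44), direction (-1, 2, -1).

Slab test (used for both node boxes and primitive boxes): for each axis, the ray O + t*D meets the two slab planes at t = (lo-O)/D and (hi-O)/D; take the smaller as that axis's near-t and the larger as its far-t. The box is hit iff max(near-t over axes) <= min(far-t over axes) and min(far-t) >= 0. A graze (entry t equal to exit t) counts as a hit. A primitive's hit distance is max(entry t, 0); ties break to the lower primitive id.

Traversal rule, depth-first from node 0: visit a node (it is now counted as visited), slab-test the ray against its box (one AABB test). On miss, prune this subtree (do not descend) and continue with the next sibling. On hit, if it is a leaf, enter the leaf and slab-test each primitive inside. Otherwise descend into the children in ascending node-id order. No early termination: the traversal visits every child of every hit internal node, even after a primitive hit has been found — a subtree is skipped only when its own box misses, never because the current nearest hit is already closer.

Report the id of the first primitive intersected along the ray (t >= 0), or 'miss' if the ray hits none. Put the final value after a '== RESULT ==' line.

Trace the traversal:
N0 x:[2,38] y:[33/2,37] z:[25,64] -> hit [25,37], descend [2, 6, 8, 9]
  N2 x:[7,25] y:[29,37] z:[25,46] -> miss, prune
  N6 x:[2,35] y:[30,36] z:[45,62] -> miss, prune
  N8 x:[7,32] y:[35/2,53/2] z:[41,64] -> miss, prune
  N9 x:[12,38] y:[33/2,28] z:[25,39] -> hit [25,28], descend [11, 13, 14, 16]
    N11 x:[12,18] y:[22,24] z:[27,32] -> miss, prune
    N13 x:[37,38] y:[17,20] z:[35,39] -> miss, prune
    N14 x:[22,31] y:[24,28] z:[25,28] -> hit [25,28] leaf, test {P8@t=25, P17@t=26}
    N16 x:[20,26] y:[33/2,19] z:[36,38] -> miss, prune

9 AABB tests over nodes [0, 2, 6, 8, 9, 11, 13, 14, 16]; 1 leaf entered; closest P8.

== RESULT ==
8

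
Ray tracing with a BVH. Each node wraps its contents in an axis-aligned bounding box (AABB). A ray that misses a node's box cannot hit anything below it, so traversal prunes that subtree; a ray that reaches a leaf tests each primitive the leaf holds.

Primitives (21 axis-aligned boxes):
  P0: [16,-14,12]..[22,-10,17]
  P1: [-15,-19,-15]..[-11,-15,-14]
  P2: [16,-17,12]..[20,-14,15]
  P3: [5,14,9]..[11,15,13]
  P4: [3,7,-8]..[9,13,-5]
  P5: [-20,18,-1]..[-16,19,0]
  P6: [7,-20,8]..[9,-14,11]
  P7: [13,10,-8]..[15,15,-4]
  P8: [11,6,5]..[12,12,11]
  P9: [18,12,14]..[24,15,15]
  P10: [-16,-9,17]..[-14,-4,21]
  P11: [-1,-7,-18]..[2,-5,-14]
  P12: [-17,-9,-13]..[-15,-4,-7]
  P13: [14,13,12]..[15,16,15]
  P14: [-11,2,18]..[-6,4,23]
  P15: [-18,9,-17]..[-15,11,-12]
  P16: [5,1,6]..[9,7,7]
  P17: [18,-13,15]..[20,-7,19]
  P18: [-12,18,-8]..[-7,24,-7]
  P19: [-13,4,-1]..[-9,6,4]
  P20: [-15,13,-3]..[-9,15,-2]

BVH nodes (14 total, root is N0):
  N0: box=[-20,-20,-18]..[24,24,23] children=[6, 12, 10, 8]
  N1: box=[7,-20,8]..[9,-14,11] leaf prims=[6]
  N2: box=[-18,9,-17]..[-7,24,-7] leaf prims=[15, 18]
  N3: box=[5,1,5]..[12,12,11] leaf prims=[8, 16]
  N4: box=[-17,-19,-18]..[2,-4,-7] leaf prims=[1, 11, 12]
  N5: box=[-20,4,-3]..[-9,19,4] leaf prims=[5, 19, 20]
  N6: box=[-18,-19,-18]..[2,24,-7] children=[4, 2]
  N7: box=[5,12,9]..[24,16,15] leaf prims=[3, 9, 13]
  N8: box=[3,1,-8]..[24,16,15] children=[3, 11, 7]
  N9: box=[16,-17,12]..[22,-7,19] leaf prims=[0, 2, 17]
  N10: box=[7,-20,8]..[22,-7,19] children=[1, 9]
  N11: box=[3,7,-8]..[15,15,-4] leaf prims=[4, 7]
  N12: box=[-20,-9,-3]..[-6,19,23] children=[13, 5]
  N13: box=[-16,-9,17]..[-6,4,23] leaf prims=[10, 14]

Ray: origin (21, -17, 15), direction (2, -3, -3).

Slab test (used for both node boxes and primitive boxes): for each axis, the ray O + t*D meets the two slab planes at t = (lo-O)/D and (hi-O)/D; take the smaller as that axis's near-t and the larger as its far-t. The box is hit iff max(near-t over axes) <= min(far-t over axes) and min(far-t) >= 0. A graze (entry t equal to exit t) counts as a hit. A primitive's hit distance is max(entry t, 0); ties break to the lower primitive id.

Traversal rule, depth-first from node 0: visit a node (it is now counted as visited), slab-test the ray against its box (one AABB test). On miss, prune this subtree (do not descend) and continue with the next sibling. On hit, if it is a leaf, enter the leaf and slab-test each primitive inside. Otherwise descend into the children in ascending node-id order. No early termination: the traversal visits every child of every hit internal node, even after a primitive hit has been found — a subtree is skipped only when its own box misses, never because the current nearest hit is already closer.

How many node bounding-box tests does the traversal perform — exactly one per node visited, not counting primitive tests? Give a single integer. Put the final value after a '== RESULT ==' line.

Trace the traversal:
N0 x:[-41/2,3/2] y:[-41/3,1] z:[-8/3,11] -> hit [-8/3,1], descend [6, 8, 10, 12]
  N6 x:[-39/2,-19/2] y:[-41/3,2/3] z:[22/3,11] -> miss, prune
  N8 x:[-9,3/2] y:[-11,-6] z:[0,23/3] -> miss, prune
  N10 x:[-7,1/2] y:[-10/3,1] z:[-4/3,7/3] -> hit [-4/3,1/2], descend [1, 9]
    N1 x:[-7,-6] y:[-1,1] z:[4/3,7/3] -> miss, prune
    N9 x:[-5/2,1/2] y:[-10/3,0] z:[-4/3,1] -> hit [-4/3,0] leaf, test {P0(miss), P2(miss), P17(miss)}
  N12 x:[-41/2,-27/2] y:[-12,-8/3] z:[-8/3,6] -> miss, prune

order=[0, 6, 8, 10, 1, 9, 12]  |boxes|=7  |leaves|=1  hit=miss

== RESULT ==
7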